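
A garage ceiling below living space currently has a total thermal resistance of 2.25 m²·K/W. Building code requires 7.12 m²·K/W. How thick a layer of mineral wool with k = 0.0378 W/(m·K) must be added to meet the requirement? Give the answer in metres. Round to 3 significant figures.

0.184 m

ΔR = 7.12 − 2.25 = 4.87 m²·K/W
L = ΔR × k = 4.87 × 0.0378 = 0.1841 m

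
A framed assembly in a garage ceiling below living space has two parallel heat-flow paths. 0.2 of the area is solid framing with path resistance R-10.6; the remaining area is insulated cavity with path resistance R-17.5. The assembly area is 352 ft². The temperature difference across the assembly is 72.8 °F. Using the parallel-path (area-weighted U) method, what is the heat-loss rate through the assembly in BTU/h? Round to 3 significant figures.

U_eff = 0.8/17.5 + 0.2/10.6 = 0.04571 + 0.01887 = 0.06458
R_eff = 1/U_eff = 15.48 ft²·°F·h/BTU
Q = 352 × 72.8 / 15.48 = 1655 BTU/h

1650 BTU/h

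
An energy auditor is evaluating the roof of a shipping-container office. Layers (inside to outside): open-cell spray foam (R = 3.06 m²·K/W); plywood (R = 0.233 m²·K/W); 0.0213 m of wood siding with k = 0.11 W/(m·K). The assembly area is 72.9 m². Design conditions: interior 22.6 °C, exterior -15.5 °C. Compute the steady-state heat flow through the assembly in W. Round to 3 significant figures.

797 W

0.0213/0.11 = 0.1936
R_total = 3.06 + 0.233 + 0.1936 = 3.487 m²·K/W
Q = A·ΔT/R = 72.9 × (22.6 − (-15.5)) / 3.487 = 796.6 W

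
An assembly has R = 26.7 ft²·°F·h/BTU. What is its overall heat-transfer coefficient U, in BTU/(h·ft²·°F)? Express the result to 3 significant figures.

0.0375 BTU/(h·ft²·°F)

U = 1/R = 1/26.7 = 0.03745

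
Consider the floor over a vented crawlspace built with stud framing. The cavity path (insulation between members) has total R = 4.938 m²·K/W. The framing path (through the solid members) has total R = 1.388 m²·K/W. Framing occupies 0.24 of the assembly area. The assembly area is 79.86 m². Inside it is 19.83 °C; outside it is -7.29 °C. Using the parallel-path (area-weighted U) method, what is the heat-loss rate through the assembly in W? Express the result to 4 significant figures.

707.8 W

U_eff = 0.76/4.938 + 0.24/1.388 = 0.15391 + 0.17291 = 0.32682
R_eff = 1/U_eff = 3.0598 m²·K/W
Q = 79.86 × (19.83 − (-7.29)) / 3.0598 = 707.83 W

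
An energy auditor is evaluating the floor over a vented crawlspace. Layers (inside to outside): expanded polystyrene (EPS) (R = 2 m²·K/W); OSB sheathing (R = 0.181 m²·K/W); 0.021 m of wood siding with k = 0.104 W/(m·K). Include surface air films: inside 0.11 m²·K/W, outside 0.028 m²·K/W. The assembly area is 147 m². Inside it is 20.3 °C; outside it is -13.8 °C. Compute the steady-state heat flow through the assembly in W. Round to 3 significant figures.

0.021/0.104 = 0.2019
R_total = 0.11 + 2 + 0.181 + 0.2019 + 0.028 = 2.521 m²·K/W
Q = A·ΔT/R = 147 × (20.3 − (-13.8)) / 2.521 = 1988 W

1990 W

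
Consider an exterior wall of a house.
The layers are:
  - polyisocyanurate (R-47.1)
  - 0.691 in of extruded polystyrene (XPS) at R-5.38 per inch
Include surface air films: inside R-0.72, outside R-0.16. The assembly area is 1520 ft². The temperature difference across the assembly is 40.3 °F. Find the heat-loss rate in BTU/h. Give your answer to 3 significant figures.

1180 BTU/h

0.691 × 5.38 = 3.718
R_total = 0.72 + 47.1 + 3.718 + 0.16 = 51.7 ft²·°F·h/BTU
Q = A·ΔT/R = 1520 × 40.3 / 51.7 = 1185 BTU/h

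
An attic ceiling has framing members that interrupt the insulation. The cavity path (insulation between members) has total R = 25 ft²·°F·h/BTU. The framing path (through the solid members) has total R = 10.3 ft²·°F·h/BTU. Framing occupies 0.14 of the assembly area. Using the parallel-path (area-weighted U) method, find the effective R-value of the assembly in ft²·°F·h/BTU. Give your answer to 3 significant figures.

20.8 ft²·°F·h/BTU

U_eff = 0.86/25 + 0.14/10.3 = 0.0344 + 0.01359 = 0.04799
R_eff = 1/U_eff = 20.84 ft²·°F·h/BTU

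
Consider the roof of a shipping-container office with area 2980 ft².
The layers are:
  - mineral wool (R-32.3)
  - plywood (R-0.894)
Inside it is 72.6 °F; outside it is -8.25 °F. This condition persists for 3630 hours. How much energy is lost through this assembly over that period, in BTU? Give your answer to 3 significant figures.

26300000 BTU

R_total = 32.3 + 0.894 = 33.19 ft²·°F·h/BTU
Q = 2980 × (72.6 − (-8.25)) / 33.19 = 7258 BTU/h
E = 7258 × 3630 = 26350000 BTU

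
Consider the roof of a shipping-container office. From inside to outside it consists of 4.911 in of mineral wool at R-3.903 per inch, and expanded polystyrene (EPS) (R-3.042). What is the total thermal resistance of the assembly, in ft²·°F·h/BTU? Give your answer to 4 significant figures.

22.21 ft²·°F·h/BTU

4.911 × 3.903 = 19.168
R_total = 19.168 + 3.042 = 22.21 ft²·°F·h/BTU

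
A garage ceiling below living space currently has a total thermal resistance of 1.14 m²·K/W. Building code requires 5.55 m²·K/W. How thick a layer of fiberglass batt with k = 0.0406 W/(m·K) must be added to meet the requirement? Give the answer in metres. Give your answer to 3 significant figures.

ΔR = 5.55 − 1.14 = 4.41 m²·K/W
L = ΔR × k = 4.41 × 0.0406 = 0.179 m

0.179 m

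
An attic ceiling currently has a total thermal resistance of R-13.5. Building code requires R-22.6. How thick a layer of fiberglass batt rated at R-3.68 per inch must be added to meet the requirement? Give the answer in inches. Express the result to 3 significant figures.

2.47 in

ΔR = 22.6 − 13.5 = 9.1 ft²·°F·h/BTU
L = ΔR / (R/in) = 9.1/3.68 = 2.473 in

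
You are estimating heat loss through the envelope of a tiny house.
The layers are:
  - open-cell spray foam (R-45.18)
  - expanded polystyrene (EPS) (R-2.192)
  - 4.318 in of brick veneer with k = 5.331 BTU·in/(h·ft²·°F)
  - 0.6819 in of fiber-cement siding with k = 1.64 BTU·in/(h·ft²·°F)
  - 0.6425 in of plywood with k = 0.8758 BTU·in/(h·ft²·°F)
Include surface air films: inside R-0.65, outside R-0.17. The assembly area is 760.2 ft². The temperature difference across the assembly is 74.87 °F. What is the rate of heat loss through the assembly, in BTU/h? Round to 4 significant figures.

4.318/5.331 = 0.80998
0.6819/1.64 = 0.41579
0.6425/0.8758 = 0.73361
R_total = 0.65 + 45.18 + 2.192 + 0.80998 + 0.41579 + 0.73361 + 0.17 = 50.151 ft²·°F·h/BTU
Q = A·ΔT/R = 760.2 × 74.87 / 50.151 = 1134.9 BTU/h

1135 BTU/h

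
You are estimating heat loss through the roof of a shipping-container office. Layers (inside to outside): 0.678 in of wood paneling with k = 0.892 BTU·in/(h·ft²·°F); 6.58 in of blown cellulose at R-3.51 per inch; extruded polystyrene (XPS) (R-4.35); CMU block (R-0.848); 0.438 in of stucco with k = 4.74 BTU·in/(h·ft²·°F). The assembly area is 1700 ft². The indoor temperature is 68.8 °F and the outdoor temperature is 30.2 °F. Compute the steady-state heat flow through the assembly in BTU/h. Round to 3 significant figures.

2250 BTU/h

0.678/0.892 = 0.7601
6.58 × 3.51 = 23.1
0.438/4.74 = 0.09241
R_total = 0.7601 + 23.1 + 4.35 + 0.848 + 0.09241 = 29.15 ft²·°F·h/BTU
Q = A·ΔT/R = 1700 × (68.8 − 30.2) / 29.15 = 2251 BTU/h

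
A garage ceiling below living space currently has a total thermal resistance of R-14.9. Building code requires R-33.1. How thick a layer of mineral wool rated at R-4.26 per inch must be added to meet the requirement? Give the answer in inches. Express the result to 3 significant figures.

4.27 in

ΔR = 33.1 − 14.9 = 18.2 ft²·°F·h/BTU
L = ΔR / (R/in) = 18.2/4.26 = 4.272 in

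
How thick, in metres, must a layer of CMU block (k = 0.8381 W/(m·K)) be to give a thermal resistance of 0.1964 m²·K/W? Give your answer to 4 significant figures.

L = R·k = 0.1964 × 0.8381 = 0.1646 m

0.1646 m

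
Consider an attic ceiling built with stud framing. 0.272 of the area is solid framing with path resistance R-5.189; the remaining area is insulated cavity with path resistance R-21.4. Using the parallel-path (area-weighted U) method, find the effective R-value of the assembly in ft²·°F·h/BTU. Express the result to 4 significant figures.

11.57 ft²·°F·h/BTU

U_eff = 0.728/21.4 + 0.272/5.189 = 0.034019 + 0.052419 = 0.086437
R_eff = 1/U_eff = 11.569 ft²·°F·h/BTU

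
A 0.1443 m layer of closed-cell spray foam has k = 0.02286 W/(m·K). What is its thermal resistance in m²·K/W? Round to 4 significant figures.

6.312 m²·K/W

R = L/k = 0.1443/0.02286 = 6.3123 m²·K/W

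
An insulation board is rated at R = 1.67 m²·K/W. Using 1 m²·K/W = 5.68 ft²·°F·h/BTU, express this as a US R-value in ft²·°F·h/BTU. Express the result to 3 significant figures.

9.49 ft²·°F·h/BTU

R_US = 1.67 × 5.68 = 9.486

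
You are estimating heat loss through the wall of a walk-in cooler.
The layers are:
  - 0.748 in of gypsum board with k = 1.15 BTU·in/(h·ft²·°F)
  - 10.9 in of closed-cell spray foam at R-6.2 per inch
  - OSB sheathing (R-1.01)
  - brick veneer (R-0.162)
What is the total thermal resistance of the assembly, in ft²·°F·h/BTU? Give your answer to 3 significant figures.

0.748/1.15 = 0.6504
10.9 × 6.2 = 67.58
R_total = 0.6504 + 67.58 + 1.01 + 0.162 = 69.4 ft²·°F·h/BTU

69.4 ft²·°F·h/BTU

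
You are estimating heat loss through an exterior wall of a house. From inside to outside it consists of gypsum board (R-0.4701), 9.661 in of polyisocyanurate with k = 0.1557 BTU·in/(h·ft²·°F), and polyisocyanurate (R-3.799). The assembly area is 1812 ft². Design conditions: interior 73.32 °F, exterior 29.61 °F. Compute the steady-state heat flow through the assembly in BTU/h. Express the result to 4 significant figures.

1194 BTU/h

9.661/0.1557 = 62.049
R_total = 0.4701 + 62.049 + 3.799 = 66.318 ft²·°F·h/BTU
Q = A·ΔT/R = 1812 × (73.32 − 29.61) / 66.318 = 1194.3 BTU/h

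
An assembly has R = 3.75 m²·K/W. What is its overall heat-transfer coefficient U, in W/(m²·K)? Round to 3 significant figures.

U = 1/R = 1/3.75 = 0.2667

0.267 W/(m²·K)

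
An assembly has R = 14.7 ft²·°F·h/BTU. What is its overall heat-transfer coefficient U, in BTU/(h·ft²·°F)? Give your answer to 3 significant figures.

U = 1/R = 1/14.7 = 0.06803

0.0680 BTU/(h·ft²·°F)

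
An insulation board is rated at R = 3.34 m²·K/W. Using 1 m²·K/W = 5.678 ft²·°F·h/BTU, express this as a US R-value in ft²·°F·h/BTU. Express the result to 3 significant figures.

19.0 ft²·°F·h/BTU

R_US = 3.34 × 5.678 = 18.96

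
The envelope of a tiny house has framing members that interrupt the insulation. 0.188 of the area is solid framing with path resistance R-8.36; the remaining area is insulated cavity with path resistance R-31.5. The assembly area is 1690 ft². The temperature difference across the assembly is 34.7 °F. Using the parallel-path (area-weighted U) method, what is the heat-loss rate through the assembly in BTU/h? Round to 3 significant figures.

2830 BTU/h

U_eff = 0.812/31.5 + 0.188/8.36 = 0.02578 + 0.02249 = 0.04827
R_eff = 1/U_eff = 20.72 ft²·°F·h/BTU
Q = 1690 × 34.7 / 20.72 = 2830 BTU/h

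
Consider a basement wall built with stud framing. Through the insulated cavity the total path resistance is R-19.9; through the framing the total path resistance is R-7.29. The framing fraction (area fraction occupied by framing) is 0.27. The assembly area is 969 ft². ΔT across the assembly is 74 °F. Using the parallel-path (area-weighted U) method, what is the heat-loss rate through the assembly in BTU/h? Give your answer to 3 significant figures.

U_eff = 0.73/19.9 + 0.27/7.29 = 0.03668 + 0.03704 = 0.07372
R_eff = 1/U_eff = 13.56 ft²·°F·h/BTU
Q = 969 × 74 / 13.56 = 5286 BTU/h

5290 BTU/h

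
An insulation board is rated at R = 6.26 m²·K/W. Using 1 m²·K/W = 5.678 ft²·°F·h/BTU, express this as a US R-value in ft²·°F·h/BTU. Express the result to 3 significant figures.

R_US = 6.26 × 5.678 = 35.54

35.5 ft²·°F·h/BTU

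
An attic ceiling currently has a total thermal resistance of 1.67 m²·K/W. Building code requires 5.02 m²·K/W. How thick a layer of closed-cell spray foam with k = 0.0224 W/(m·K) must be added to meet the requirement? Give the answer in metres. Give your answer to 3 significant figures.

0.0750 m

ΔR = 5.02 − 1.67 = 3.35 m²·K/W
L = ΔR × k = 3.35 × 0.0224 = 0.07504 m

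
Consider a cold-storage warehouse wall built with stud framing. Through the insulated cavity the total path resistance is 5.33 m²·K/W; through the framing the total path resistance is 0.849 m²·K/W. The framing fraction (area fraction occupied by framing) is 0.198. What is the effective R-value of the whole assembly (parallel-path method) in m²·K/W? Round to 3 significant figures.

2.61 m²·K/W

U_eff = 0.802/5.33 + 0.198/0.849 = 0.1505 + 0.2332 = 0.3837
R_eff = 1/U_eff = 2.606 m²·K/W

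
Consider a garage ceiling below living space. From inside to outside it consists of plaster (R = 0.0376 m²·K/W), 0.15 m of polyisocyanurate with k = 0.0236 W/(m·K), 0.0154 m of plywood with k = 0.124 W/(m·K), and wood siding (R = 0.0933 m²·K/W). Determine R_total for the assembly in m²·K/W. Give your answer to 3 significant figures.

0.15/0.0236 = 6.356
0.0154/0.124 = 0.1242
R_total = 0.0376 + 6.356 + 0.1242 + 0.0933 = 6.611 m²·K/W

6.61 m²·K/W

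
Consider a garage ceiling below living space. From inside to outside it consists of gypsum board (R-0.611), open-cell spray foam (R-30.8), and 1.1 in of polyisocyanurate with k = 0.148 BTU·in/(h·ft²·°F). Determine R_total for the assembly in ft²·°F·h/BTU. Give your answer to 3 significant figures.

38.8 ft²·°F·h/BTU

1.1/0.148 = 7.432
R_total = 0.611 + 30.8 + 7.432 = 38.84 ft²·°F·h/BTU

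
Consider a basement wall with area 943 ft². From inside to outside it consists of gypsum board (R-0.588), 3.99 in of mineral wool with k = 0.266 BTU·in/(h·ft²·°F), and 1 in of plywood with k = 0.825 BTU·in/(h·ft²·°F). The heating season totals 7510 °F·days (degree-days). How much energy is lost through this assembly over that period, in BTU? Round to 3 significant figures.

3.99/0.266 = 15
1/0.825 = 1.212
R_total = 0.588 + 15 + 1.212 = 16.8 ft²·°F·h/BTU
E = A × HDD × 24 / R = 943 × 7510 × 24 / 16.8 = 10120000 BTU

10100000 BTU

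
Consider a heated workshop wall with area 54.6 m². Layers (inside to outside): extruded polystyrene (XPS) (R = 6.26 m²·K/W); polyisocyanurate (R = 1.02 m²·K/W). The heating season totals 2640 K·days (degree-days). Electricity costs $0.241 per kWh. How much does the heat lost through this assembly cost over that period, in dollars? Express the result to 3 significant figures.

R_total = 6.26 + 1.02 = 7.28 m²·K/W
E = A × HDD × 24 / R / 1000 = 54.6 × 2640 × 24 / 7.28 / 1000 = 475.2 kWh
Cost = 475.2 × 0.241 = $114.5

115 dollars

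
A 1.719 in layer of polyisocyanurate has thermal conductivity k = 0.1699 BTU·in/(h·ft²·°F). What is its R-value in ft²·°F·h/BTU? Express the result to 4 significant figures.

10.12 ft²·°F·h/BTU

R = L/k = 1.719/0.1699 = 10.118 ft²·°F·h/BTU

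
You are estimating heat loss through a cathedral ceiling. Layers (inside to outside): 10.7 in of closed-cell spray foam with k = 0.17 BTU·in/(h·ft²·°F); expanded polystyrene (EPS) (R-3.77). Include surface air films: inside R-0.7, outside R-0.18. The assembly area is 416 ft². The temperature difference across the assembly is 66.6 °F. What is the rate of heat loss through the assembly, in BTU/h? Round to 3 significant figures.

10.7/0.17 = 62.94
R_total = 0.7 + 62.94 + 3.77 + 0.18 = 67.59 ft²·°F·h/BTU
Q = A·ΔT/R = 416 × 66.6 / 67.59 = 409.9 BTU/h

410 BTU/h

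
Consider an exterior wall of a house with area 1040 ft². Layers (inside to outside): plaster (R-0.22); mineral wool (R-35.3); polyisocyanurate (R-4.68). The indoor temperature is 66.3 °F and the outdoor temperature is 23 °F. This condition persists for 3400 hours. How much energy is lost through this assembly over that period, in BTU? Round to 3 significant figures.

R_total = 0.22 + 35.3 + 4.68 = 40.2 ft²·°F·h/BTU
Q = 1040 × (66.3 − 23) / 40.2 = 1120 BTU/h
E = 1120 × 3400 = 3809000 BTU

3810000 BTU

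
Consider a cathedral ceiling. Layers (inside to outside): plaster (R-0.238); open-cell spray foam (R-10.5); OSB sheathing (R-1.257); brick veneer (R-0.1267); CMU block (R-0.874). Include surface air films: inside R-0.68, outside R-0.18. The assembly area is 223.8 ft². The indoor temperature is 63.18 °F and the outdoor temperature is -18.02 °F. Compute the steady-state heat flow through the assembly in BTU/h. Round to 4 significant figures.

1312 BTU/h

R_total = 0.68 + 0.238 + 10.5 + 1.257 + 0.1267 + 0.874 + 0.18 = 13.856 ft²·°F·h/BTU
Q = A·ΔT/R = 223.8 × (63.18 − (-18.02)) / 13.856 = 1311.6 BTU/h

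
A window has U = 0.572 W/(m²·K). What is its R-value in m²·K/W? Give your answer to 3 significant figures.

R = 1/U = 1/0.572 = 1.748

1.75 m²·K/W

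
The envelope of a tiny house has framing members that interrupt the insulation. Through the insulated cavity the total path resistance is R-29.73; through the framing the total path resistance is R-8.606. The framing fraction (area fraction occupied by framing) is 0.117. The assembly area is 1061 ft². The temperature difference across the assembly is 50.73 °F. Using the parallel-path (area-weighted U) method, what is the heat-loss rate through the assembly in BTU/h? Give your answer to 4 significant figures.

U_eff = 0.883/29.73 + 0.117/8.606 = 0.029701 + 0.013595 = 0.043296
R_eff = 1/U_eff = 23.097 ft²·°F·h/BTU
Q = 1061 × 50.73 / 23.097 = 2330.4 BTU/h

2330 BTU/h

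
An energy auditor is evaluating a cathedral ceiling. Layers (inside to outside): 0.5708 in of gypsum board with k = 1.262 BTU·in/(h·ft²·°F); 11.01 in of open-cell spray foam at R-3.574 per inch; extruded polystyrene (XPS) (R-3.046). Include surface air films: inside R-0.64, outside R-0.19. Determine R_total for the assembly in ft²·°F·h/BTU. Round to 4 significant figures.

43.68 ft²·°F·h/BTU

0.5708/1.262 = 0.4523
11.01 × 3.574 = 39.35
R_total = 0.64 + 0.4523 + 39.35 + 3.046 + 0.19 = 43.678 ft²·°F·h/BTU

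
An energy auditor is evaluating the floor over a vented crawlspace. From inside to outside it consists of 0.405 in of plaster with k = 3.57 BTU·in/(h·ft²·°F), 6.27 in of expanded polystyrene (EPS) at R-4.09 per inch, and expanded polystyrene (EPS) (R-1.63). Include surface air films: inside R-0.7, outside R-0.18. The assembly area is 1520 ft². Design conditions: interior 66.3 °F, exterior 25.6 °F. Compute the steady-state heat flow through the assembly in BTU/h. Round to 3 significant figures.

0.405/3.57 = 0.1134
6.27 × 4.09 = 25.64
R_total = 0.7 + 0.1134 + 25.64 + 1.63 + 0.18 = 28.27 ft²·°F·h/BTU
Q = A·ΔT/R = 1520 × (66.3 − 25.6) / 28.27 = 2189 BTU/h

2190 BTU/h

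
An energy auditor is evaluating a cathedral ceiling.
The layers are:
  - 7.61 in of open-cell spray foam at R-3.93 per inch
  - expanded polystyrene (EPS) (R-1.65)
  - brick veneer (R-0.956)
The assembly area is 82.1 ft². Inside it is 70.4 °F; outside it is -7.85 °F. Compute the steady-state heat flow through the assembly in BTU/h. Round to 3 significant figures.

198 BTU/h

7.61 × 3.93 = 29.91
R_total = 29.91 + 1.65 + 0.956 = 32.51 ft²·°F·h/BTU
Q = A·ΔT/R = 82.1 × (70.4 − (-7.85)) / 32.51 = 197.6 BTU/h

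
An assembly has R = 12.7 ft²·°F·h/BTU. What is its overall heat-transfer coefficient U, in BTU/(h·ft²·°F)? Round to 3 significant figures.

U = 1/R = 1/12.7 = 0.07874

0.0787 BTU/(h·ft²·°F)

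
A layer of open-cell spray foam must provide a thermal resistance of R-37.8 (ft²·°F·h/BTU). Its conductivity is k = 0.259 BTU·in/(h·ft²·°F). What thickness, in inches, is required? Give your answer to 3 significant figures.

L = R × k = 37.8 × 0.259 = 9.79 in

9.79 in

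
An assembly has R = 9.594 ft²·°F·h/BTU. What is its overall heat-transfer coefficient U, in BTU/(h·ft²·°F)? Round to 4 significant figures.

U = 1/R = 1/9.594 = 0.10423

0.1042 BTU/(h·ft²·°F)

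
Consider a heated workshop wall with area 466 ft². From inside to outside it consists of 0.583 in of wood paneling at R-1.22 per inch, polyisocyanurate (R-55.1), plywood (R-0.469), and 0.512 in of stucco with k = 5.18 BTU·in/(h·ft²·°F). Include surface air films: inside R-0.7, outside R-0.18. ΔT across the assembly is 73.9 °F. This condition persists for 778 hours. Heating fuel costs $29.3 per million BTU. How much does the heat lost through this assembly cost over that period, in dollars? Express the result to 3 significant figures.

0.583 × 1.22 = 0.7113
0.512/5.18 = 0.09884
R_total = 0.7 + 0.7113 + 55.1 + 0.469 + 0.09884 + 0.18 = 57.26 ft²·°F·h/BTU
Q = 466 × 73.9 / 57.26 = 601.4 BTU/h
E = 601.4 × 778 = 467900 BTU
Cost = 467900/10⁶ × 29.3 = $13.71

13.7 dollars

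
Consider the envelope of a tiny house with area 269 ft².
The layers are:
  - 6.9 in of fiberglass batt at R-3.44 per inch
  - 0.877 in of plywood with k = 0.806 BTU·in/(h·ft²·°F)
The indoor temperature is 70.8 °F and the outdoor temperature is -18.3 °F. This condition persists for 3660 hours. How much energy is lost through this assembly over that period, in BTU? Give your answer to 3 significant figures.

6.9 × 3.44 = 23.74
0.877/0.806 = 1.088
R_total = 23.74 + 1.088 = 24.82 ft²·°F·h/BTU
Q = 269 × (70.8 − (-18.3)) / 24.82 = 965.5 BTU/h
E = 965.5 × 3660 = 3534000 BTU

3530000 BTU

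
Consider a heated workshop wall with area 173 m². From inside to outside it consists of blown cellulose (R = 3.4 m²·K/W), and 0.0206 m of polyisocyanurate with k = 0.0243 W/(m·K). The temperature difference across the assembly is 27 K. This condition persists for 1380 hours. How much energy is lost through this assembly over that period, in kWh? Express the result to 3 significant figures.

1520 kWh

0.0206/0.0243 = 0.8477
R_total = 3.4 + 0.8477 = 4.248 m²·K/W
Q = 173 × 27 / 4.248 = 1100 W
E = 1100 W × 1380 h / 1000 = 1518 kWh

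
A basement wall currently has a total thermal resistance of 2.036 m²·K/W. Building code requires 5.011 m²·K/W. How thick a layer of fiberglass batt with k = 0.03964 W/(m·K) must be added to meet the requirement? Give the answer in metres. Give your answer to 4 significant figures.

ΔR = 5.011 − 2.036 = 2.975 m²·K/W
L = ΔR × k = 2.975 × 0.03964 = 0.11793 m

0.1179 m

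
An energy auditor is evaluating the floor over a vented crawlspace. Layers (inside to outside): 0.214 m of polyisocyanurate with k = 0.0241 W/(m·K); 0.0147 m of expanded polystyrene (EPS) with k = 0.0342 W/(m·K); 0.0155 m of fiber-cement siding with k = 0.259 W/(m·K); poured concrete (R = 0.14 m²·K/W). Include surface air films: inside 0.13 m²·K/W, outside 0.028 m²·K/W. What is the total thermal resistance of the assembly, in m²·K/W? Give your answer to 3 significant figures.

9.67 m²·K/W

0.214/0.0241 = 8.88
0.0147/0.0342 = 0.4298
0.0155/0.259 = 0.05985
R_total = 0.13 + 8.88 + 0.4298 + 0.05985 + 0.14 + 0.028 = 9.667 m²·K/W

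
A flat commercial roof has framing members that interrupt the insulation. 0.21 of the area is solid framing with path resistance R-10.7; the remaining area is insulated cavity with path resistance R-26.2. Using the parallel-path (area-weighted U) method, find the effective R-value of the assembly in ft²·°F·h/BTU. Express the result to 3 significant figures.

20.1 ft²·°F·h/BTU

U_eff = 0.79/26.2 + 0.21/10.7 = 0.03015 + 0.01963 = 0.04978
R_eff = 1/U_eff = 20.09 ft²·°F·h/BTU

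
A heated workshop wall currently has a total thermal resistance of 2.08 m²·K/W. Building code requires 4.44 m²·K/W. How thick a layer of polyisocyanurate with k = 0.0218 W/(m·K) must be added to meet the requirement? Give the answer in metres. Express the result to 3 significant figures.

0.0514 m

ΔR = 4.44 − 2.08 = 2.36 m²·K/W
L = ΔR × k = 2.36 × 0.0218 = 0.05145 m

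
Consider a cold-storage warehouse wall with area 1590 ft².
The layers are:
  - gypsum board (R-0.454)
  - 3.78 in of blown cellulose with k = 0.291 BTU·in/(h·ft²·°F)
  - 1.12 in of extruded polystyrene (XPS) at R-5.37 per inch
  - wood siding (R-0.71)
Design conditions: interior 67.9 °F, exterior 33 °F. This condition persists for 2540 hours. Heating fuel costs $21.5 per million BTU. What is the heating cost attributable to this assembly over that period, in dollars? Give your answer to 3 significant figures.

150 dollars

3.78/0.291 = 12.99
1.12 × 5.37 = 6.014
R_total = 0.454 + 12.99 + 6.014 + 0.71 = 20.17 ft²·°F·h/BTU
Q = 1590 × (67.9 − 33) / 20.17 = 2751 BTU/h
E = 2751 × 2540 = 6989000 BTU
Cost = 6989000/10⁶ × 21.5 = $150.3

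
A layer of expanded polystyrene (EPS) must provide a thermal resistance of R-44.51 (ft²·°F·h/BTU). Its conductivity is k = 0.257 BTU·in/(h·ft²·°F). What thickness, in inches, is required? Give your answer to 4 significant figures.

L = R × k = 44.51 × 0.257 = 11.439 in

11.44 in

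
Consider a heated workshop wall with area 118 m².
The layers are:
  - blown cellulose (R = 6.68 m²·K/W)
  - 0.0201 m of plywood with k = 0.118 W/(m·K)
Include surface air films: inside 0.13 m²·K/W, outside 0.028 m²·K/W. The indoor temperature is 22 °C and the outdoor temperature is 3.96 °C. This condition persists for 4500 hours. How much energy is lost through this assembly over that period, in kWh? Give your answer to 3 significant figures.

0.0201/0.118 = 0.1703
R_total = 0.13 + 6.68 + 0.1703 + 0.028 = 7.008 m²·K/W
Q = 118 × (22 − 3.96) / 7.008 = 303.7 W
E = 303.7 W × 4500 h / 1000 = 1367 kWh

1370 kWh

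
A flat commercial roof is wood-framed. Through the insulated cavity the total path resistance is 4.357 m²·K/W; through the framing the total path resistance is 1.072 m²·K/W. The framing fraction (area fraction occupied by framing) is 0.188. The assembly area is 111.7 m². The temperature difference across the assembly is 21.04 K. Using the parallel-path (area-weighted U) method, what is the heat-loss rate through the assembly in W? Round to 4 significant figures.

850.1 W

U_eff = 0.812/4.357 + 0.188/1.072 = 0.18637 + 0.17537 = 0.36174
R_eff = 1/U_eff = 2.7644 m²·K/W
Q = 111.7 × 21.04 / 2.7644 = 850.15 W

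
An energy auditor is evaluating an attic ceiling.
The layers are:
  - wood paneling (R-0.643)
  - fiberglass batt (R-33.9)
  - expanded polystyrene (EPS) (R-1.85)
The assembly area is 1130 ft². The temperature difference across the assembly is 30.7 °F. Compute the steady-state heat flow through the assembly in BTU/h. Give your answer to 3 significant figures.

R_total = 0.643 + 33.9 + 1.85 = 36.39 ft²·°F·h/BTU
Q = A·ΔT/R = 1130 × 30.7 / 36.39 = 953.2 BTU/h

953 BTU/h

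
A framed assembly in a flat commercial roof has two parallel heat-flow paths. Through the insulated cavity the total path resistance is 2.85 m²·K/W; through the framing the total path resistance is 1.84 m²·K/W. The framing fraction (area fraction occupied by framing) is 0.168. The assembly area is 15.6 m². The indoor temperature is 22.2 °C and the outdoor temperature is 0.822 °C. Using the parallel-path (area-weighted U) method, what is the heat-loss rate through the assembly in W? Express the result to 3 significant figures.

128 W

U_eff = 0.832/2.85 + 0.168/1.84 = 0.2919 + 0.0913 = 0.3832
R_eff = 1/U_eff = 2.609 m²·K/W
Q = 15.6 × (22.2 − 0.822) / 2.609 = 127.8 W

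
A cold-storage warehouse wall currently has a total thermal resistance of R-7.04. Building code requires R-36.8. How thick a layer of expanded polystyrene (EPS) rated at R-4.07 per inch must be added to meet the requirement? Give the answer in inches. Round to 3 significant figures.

7.31 in

ΔR = 36.8 − 7.04 = 29.76 ft²·°F·h/BTU
L = ΔR / (R/in) = 29.76/4.07 = 7.312 in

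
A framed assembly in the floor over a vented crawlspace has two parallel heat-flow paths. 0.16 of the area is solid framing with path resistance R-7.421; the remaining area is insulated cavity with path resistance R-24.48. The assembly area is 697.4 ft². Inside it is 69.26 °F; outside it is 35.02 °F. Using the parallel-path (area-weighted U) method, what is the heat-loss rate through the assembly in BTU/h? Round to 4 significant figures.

U_eff = 0.84/24.48 + 0.16/7.421 = 0.034314 + 0.02156 = 0.055874
R_eff = 1/U_eff = 17.897 ft²·°F·h/BTU
Q = 697.4 × (69.26 − 35.02) / 17.897 = 1334.2 BTU/h

1334 BTU/h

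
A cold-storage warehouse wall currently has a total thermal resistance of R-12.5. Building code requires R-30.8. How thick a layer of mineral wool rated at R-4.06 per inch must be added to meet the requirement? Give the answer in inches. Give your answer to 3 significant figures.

4.51 in

ΔR = 30.8 − 12.5 = 18.3 ft²·°F·h/BTU
L = ΔR / (R/in) = 18.3/4.06 = 4.507 in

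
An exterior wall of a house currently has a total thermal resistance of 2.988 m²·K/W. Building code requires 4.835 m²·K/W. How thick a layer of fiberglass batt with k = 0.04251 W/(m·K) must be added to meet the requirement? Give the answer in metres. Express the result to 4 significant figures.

0.07852 m

ΔR = 4.835 − 2.988 = 1.847 m²·K/W
L = ΔR × k = 1.847 × 0.04251 = 0.078516 m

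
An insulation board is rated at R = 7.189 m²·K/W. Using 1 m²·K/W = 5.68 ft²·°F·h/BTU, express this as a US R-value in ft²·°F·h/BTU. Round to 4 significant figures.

R_US = 7.189 × 5.68 = 40.834

40.83 ft²·°F·h/BTU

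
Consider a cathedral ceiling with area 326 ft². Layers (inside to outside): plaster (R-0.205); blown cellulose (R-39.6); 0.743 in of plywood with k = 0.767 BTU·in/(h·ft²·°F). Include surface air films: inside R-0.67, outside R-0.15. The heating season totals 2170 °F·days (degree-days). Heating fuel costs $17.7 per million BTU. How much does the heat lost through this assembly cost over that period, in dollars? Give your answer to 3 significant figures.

0.743/0.767 = 0.9687
R_total = 0.67 + 0.205 + 39.6 + 0.9687 + 0.15 = 41.59 ft²·°F·h/BTU
E = A × HDD × 24 / R = 326 × 2170 × 24 / 41.59 = 408200 BTU
Cost = 408200/10⁶ × 17.7 = $7.225

7.22 dollars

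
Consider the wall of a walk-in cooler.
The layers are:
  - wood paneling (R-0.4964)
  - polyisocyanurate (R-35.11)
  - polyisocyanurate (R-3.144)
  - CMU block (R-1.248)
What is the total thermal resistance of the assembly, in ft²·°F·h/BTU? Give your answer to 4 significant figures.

R_total = 0.4964 + 35.11 + 3.144 + 1.248 = 39.998 ft²·°F·h/BTU

40.00 ft²·°F·h/BTU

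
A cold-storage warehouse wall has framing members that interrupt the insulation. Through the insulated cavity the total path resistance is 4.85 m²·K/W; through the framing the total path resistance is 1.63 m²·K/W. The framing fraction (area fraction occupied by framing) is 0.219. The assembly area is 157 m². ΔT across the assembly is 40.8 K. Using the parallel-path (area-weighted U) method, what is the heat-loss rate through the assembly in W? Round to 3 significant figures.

1890 W

U_eff = 0.781/4.85 + 0.219/1.63 = 0.161 + 0.1344 = 0.2954
R_eff = 1/U_eff = 3.385 m²·K/W
Q = 157 × 40.8 / 3.385 = 1892 W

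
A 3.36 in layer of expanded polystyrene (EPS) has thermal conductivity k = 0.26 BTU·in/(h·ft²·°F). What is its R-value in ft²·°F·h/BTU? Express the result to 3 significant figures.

12.9 ft²·°F·h/BTU

R = L/k = 3.36/0.26 = 12.92 ft²·°F·h/BTU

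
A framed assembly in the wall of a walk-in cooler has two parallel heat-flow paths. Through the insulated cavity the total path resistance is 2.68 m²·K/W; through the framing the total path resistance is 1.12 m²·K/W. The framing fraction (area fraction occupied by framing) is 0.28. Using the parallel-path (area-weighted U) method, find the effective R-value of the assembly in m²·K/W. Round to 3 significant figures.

U_eff = 0.72/2.68 + 0.28/1.12 = 0.2687 + 0.25 = 0.5187
R_eff = 1/U_eff = 1.928 m²·K/W

1.93 m²·K/W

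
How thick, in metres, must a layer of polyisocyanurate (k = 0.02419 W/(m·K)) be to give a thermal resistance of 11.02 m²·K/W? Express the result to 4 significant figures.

0.2666 m

L = R·k = 11.02 × 0.02419 = 0.26657 m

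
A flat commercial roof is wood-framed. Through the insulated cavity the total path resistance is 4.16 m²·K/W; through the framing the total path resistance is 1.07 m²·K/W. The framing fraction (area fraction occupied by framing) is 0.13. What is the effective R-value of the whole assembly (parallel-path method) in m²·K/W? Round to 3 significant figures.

3.02 m²·K/W

U_eff = 0.87/4.16 + 0.13/1.07 = 0.2091 + 0.1215 = 0.3306
R_eff = 1/U_eff = 3.025 m²·K/W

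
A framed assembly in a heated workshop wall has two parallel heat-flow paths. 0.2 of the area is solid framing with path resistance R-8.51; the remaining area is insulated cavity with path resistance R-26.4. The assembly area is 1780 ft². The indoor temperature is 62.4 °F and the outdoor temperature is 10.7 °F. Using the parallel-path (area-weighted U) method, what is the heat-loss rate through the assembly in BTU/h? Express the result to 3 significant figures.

U_eff = 0.8/26.4 + 0.2/8.51 = 0.0303 + 0.0235 = 0.0538
R_eff = 1/U_eff = 18.59 ft²·°F·h/BTU
Q = 1780 × (62.4 − 10.7) / 18.59 = 4951 BTU/h

4950 BTU/h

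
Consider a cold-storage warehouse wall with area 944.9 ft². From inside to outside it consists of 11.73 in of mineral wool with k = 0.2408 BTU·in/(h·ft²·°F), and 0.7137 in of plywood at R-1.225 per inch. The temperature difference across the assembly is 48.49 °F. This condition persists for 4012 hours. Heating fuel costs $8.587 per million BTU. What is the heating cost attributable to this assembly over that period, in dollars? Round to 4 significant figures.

11.73/0.2408 = 48.713
0.7137 × 1.225 = 0.87428
R_total = 48.713 + 0.87428 = 49.587 ft²·°F·h/BTU
Q = 944.9 × 48.49 / 49.587 = 924 BTU/h
E = 924 × 4012 = 3707100 BTU
Cost = 3707100/10⁶ × 8.587 = $31.833

31.83 dollars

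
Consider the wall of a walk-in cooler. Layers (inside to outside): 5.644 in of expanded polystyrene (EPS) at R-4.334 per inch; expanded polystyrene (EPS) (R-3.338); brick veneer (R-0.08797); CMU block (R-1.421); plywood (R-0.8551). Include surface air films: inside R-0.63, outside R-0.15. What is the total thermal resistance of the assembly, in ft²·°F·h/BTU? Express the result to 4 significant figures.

5.644 × 4.334 = 24.461
R_total = 0.63 + 24.461 + 3.338 + 0.08797 + 1.421 + 0.8551 + 0.15 = 30.943 ft²·°F·h/BTU

30.94 ft²·°F·h/BTU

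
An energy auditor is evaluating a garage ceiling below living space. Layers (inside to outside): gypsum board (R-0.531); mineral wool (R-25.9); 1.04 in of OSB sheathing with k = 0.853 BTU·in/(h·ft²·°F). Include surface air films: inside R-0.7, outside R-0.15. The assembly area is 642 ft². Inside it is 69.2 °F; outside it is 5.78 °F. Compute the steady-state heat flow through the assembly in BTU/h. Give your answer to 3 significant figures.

1.04/0.853 = 1.219
R_total = 0.7 + 0.531 + 25.9 + 1.219 + 0.15 = 28.5 ft²·°F·h/BTU
Q = A·ΔT/R = 642 × (69.2 − 5.78) / 28.5 = 1429 BTU/h

1430 BTU/h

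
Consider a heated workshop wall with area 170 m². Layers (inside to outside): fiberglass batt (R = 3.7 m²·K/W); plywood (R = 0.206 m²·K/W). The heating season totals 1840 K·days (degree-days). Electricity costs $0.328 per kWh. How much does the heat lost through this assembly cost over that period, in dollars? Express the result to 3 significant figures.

R_total = 3.7 + 0.206 = 3.906 m²·K/W
E = A × HDD × 24 / R / 1000 = 170 × 1840 × 24 / 3.906 / 1000 = 1922 kWh
Cost = 1922 × 0.328 = $630.4

630 dollars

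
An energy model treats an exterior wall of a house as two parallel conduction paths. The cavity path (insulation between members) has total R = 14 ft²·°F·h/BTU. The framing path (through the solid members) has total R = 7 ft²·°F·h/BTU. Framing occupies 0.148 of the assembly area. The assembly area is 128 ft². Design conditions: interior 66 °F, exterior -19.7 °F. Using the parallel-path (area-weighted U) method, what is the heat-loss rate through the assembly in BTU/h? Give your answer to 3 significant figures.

U_eff = 0.852/14 + 0.148/7 = 0.06086 + 0.02114 = 0.082
R_eff = 1/U_eff = 12.2 ft²·°F·h/BTU
Q = 128 × (66 − (-19.7)) / 12.2 = 899.5 BTU/h

900 BTU/h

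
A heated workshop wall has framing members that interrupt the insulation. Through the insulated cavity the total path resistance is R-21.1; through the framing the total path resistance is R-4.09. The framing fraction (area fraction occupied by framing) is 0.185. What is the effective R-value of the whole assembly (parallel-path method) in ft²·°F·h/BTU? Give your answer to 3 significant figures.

11.9 ft²·°F·h/BTU

U_eff = 0.815/21.1 + 0.185/4.09 = 0.03863 + 0.04523 = 0.08386
R_eff = 1/U_eff = 11.92 ft²·°F·h/BTU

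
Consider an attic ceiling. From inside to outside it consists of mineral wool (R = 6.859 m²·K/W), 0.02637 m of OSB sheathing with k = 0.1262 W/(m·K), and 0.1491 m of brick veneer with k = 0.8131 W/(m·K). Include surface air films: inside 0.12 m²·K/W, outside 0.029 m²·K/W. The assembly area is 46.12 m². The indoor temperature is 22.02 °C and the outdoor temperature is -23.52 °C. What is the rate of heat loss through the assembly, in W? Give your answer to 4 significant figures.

283.8 W

0.02637/0.1262 = 0.20895
0.1491/0.8131 = 0.18337
R_total = 0.12 + 6.859 + 0.20895 + 0.18337 + 0.029 = 7.4003 m²·K/W
Q = A·ΔT/R = 46.12 × (22.02 − (-23.52)) / 7.4003 = 283.81 W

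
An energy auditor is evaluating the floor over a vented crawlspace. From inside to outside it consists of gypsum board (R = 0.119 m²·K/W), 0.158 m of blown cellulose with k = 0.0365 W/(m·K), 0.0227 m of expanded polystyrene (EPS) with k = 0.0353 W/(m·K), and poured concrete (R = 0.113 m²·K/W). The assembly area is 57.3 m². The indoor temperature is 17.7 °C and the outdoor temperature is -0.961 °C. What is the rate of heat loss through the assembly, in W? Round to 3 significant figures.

205 W

0.158/0.0365 = 4.329
0.0227/0.0353 = 0.6431
R_total = 0.119 + 4.329 + 0.6431 + 0.113 = 5.204 m²·K/W
Q = A·ΔT/R = 57.3 × (17.7 − (-0.961)) / 5.204 = 205.5 W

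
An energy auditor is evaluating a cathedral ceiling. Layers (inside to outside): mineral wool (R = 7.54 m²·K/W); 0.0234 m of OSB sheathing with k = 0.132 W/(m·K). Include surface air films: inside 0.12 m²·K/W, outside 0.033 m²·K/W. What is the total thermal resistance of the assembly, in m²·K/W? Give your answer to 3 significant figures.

0.0234/0.132 = 0.1773
R_total = 0.12 + 7.54 + 0.1773 + 0.033 = 7.87 m²·K/W

7.87 m²·K/W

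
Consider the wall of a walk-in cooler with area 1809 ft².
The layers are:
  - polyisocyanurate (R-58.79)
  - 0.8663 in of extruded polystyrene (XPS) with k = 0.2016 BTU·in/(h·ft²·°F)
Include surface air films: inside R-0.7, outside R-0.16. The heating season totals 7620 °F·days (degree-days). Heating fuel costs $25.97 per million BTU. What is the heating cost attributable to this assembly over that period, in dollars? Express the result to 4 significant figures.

0.8663/0.2016 = 4.2971
R_total = 0.7 + 58.79 + 4.2971 + 0.16 = 63.947 ft²·°F·h/BTU
E = A × HDD × 24 / R = 1809 × 7620 × 24 / 63.947 = 5173500 BTU
Cost = 5173500/10⁶ × 25.97 = $134.36

134.4 dollars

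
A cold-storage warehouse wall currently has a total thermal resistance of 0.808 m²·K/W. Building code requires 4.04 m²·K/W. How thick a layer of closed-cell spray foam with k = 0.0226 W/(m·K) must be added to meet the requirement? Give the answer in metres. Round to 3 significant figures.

0.0730 m

ΔR = 4.04 − 0.808 = 3.232 m²·K/W
L = ΔR × k = 3.232 × 0.0226 = 0.07304 m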